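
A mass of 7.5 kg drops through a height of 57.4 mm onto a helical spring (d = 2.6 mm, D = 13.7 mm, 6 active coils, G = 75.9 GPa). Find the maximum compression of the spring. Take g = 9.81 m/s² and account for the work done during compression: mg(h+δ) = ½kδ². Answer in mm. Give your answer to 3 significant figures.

k = Gd⁴/(8D³N_a) = (75.9×10³)(2.6⁴)/(8·13.7³·6) = 28.102 N/mm
W = mg = 7.5 × 9.81 = 73.575 N
½kδ² − Wδ − Wh = 0 → δ = (W + √(W² + 2kWh))/k
δ = (73.575 + √(5413.3 + 237358))/28.102 = (73.575 + 492.72)/28.102 = 20.152 mm

20.2 mm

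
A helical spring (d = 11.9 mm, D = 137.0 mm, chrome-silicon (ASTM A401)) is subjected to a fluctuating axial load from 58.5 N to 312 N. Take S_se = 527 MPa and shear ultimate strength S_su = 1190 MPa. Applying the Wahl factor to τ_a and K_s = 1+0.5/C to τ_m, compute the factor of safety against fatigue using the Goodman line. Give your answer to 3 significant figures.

C = D/d = 137.0/11.9 = 11.5126; K_W = (4C−1)/(4C−4)+0.615/C = 1.1248; K_s = 1+0.5/C = 1.0434
F_a = (F_max−F_min)/2 = 126.75 N; F_m = (F_max+F_min)/2 = 185.25 N
τ_a = K_W·8F_aD/(πd³) = 1.1248 × 26.24 = 29.514 MPa
τ_m = K_s·8F_mD/(πd³) = 1.0434 × 38.351 = 40.017 MPa
Goodman: 1/n_f = τ_a/S_se + τ_m/S_su = 29.514/527 + 40.017/1190 = 0.05600 + 0.03363 = 0.089631
n_f = 1/0.089631 = 11.16

11.2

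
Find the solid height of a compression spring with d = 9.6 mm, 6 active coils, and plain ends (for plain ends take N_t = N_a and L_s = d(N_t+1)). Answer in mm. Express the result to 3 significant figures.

67.2 mm

plain ends: N_t = N_a = 6
L_s = d·(N_t+1) = 9.6 × 7 = 67.2 mm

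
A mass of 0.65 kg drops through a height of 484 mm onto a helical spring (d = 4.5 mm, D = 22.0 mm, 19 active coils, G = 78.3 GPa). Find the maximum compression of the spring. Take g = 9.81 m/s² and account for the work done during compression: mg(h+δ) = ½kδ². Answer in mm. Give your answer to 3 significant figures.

k = Gd⁴/(8D³N_a) = (78.3×10³)(4.5⁴)/(8·22.0³·19) = 19.838 N/mm
W = mg = 0.65 × 9.81 = 6.3765 N
½kδ² − Wδ − Wh = 0 → δ = (W + √(W² + 2kWh))/k
δ = (6.3765 + √(40.66 + 122450))/19.838 = (6.3765 + 349.99)/19.838 = 17.964 mm

18.0 mm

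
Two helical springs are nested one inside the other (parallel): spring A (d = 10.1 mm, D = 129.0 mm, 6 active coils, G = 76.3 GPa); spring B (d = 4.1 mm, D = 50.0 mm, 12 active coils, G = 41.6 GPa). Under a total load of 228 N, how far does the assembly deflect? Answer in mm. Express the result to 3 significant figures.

26.3 mm

k_A = Gd⁴/(8D³N_a) = (76.3×10³)(10.1⁴)/(8·129.0³·6) = 7.7055 N/mm
k_B = Gd⁴/(8D³N_a) = (41.6×10³)(4.1⁴)/(8·50.0³·12) = 0.9796 N/mm
Parallel: k_eq = 7.7055 + 0.9796 = 8.6851 N/mm
δ = F/k_eq = 228/8.6851 = 26.252 mm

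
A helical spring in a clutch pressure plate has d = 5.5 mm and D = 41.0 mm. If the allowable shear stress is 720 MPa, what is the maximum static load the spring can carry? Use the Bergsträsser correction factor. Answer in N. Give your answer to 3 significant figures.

C = D/d = 41.0/5.5 = 7.4545
K_B = (4C+2)/(4C−3) = 31.818/26.818 = 1.1864
τ_max = K·8FD/(πd³) → F_max = τ_allow·πd³/(8DK)
F_max = 720·π·5.5³/(8·41.0·1.1864) = 3.7633e+05/389.15 = 967.05 N

967 N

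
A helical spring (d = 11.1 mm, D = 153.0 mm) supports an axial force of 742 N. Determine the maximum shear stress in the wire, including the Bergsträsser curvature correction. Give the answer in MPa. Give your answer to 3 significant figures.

Spring index C = D/d = 153.0/11.1 = 13.7838
K_B = (4C+2)/(4C−3) = 57.135/52.135 = 1.0959
τ₀ = 8FD/(πd³) = 8·742·153.0/(π·11.1³) = 908208/4296.5 = 211.38 MPa
τ_max = K·τ₀ = 1.0959 × 211.38 = 231.65 MPa

232 MPa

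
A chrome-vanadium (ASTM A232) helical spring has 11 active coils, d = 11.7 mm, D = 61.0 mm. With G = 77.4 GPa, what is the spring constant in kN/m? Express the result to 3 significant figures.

k = Gd⁴/(8D³N_a) = (77.4×10³ × 11.7⁴) / (8 × 61.0³ × 11)
  = 1.45039e+09 / 1.99743e+07 = 72.613 N/mm

72.6 kN/m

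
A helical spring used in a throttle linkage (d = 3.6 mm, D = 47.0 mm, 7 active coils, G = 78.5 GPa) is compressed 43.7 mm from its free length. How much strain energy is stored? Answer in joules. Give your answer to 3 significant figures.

k = Gd⁴/(8D³N_a) = (78.5×10³)(3.6⁴)/(8·47.0³·7) = 2.2678 N/mm
U = ½kδ² = 0.5 × 2.2678 × 43.7² = 2165.4 N·mm = 2.1654 J

2.17 J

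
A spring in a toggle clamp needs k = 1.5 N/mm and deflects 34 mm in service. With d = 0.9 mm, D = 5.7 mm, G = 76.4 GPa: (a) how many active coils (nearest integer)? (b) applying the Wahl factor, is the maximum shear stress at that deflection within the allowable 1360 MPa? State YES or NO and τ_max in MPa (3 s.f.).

N_a = Gd⁴/(8D³k) = (76.4×10³)(0.9⁴)/(8·5.7³·1.5) = 22.56 → N_a = 23
Actual rate k = Gd⁴/(8D³·23) = 1.471 N/mm
Working load F = kδ = 1.471·34 = 50.015 N
C = 5.7/0.9 = 6.3333; K_W = (4C−1)/(4C−4)+0.615/C = 1.2377
τ_max = K_W·8FD/(πd³) = 1.2377·995.83 = 1232.6 MPa
τ_max ≤ 1360 MPa → acceptable

(a) 23 coils; (b) YES, τ_max = 1230 MPa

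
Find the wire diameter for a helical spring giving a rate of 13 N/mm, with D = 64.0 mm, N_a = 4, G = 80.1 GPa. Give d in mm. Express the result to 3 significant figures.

6.07 mm

d = (8D³N_a·k / G)^(1/4) = (8·64.0³·4·13 / (80.1×10³))^0.25
  = (1361.4)^0.25 = 6.0744 mm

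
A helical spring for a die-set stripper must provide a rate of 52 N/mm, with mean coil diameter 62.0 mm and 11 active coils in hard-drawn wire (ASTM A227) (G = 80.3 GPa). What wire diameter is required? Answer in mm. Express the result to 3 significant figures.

10.8 mm

d = (8D³N_a·k / G)^(1/4) = (8·62.0³·11·52 / (80.3×10³))^0.25
  = (13581)^0.25 = 10.7953 mm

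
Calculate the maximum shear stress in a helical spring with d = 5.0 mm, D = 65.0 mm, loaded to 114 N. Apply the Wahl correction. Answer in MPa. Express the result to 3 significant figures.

168 MPa

Spring index C = D/d = 65.0/5.0 = 13.0000
K_W = (4C−1)/(4C−4) + 0.615/C = 51.000/48.000 + 0.0473 = 1.1098
τ₀ = 8FD/(πd³) = 8·114·65.0/(π·5.0³) = 59280/392.7 = 150.96 MPa
τ_max = K·τ₀ = 1.1098 × 150.96 = 167.53 MPa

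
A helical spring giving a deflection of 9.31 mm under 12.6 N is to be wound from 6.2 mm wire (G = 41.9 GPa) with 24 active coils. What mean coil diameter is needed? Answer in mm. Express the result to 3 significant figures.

62.0 mm

Required rate k = F/δ = 12.6/9.31 = 1.3534 N/mm
D = (Gd⁴/(8N_a·k))^(1/3) = (41.9×10³·6.2⁴/(8·24·1.3534))^(1/3)
  = (238264)^(1/3) = 61.9945 mm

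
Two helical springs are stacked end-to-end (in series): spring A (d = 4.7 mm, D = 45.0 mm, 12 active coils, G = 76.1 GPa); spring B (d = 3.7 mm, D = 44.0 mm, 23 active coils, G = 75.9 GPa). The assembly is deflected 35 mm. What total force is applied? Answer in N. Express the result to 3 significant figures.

k_A = Gd⁴/(8D³N_a) = (76.1×10³)(4.7⁴)/(8·45.0³·12) = 4.2449 N/mm
k_B = Gd⁴/(8D³N_a) = (75.9×10³)(3.7⁴)/(8·44.0³·23) = 0.90755 N/mm
Series: 1/k_eq = 1/4.2449 + 1/0.90755 = 1.3374; k_eq = 0.7477 N/mm
F = k_eq·δ = 0.7477·35 = 26.169 N

26.2 N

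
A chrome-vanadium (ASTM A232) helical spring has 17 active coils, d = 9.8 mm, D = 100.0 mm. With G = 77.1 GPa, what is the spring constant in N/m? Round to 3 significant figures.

k = Gd⁴/(8D³N_a) = (77.1×10³ × 9.8⁴) / (8 × 100.0³ × 17)
  = 7.11146e+08 / 1.36e+08 = 5.229 N/mm = 5229 N/m

5230 N/m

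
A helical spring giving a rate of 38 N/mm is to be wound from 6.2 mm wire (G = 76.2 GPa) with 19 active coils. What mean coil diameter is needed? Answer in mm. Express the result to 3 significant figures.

26.9 mm

D = (Gd⁴/(8N_a·k))^(1/3) = (76.2×10³·6.2⁴/(8·19·38))^(1/3)
  = (19493.7)^(1/3) = 26.9132 mm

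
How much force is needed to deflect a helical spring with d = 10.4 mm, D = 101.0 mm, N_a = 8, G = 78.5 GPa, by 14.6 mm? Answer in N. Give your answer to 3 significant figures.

k = Gd⁴/(8D³N_a) = (78.5×10³)(10.4⁴)/(8·101.0³·8) = 13.927 N/mm
F = k·δ = 13.927 × 14.6 = 203.33 N

203 N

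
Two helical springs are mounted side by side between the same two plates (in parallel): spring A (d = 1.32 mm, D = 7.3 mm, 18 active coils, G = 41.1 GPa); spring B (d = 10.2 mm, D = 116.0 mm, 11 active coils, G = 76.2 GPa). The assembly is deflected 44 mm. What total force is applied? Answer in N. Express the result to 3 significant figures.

k_A = Gd⁴/(8D³N_a) = (41.1×10³)(1.32⁴)/(8·7.3³·18) = 2.2274 N/mm
k_B = Gd⁴/(8D³N_a) = (76.2×10³)(10.2⁴)/(8·116.0³·11) = 6.0048 N/mm
Parallel: k_eq = 2.2274 + 6.0048 = 8.2322 N/mm
F = k_eq·δ = 8.2322·44 = 362.22 N

362 N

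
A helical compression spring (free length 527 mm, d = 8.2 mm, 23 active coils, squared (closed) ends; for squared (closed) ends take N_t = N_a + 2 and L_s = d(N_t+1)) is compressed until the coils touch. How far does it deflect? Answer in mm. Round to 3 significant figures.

314 mm

N_t = 25; L_s = 8.2·26 = 213.2 mm
δ_solid = L₀ − L_s = 527 − 213.2 = 313.8 mm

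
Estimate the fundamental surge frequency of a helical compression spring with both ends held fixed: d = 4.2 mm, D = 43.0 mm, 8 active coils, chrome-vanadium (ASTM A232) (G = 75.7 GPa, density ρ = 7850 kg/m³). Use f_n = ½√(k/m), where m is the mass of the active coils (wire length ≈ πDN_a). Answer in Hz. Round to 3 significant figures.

k = Gd⁴/(8D³N_a) = (75.7×10³)(4.2⁴)/(8·43.0³·8) = 4.6292 N/mm = 4629.2 N/m
Wire length L = πDN_a = π·43.0·8 = 1080.7 mm
m = ρ·(πd²/4)·L = 7850 × 13.854×10⁻⁶ m² × 1.0807 m = 0.11753 kg
f_n = ½√(k/m) = 0.5·√(4629.2/0.11753) = 0.5·√(39386) = 99.229 Hz

99.2 Hz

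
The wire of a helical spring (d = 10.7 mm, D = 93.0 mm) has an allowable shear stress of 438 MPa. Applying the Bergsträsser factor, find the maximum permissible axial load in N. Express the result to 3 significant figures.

1960 N

C = D/d = 93.0/10.7 = 8.6916
K_B = (4C+2)/(4C−3) = 36.766/31.766 = 1.1574
τ_max = K·8FD/(πd³) → F_max = τ_allow·πd³/(8DK)
F_max = 438·π·10.7³/(8·93.0·1.1574) = 1.6857e+06/861.11 = 1957.6 N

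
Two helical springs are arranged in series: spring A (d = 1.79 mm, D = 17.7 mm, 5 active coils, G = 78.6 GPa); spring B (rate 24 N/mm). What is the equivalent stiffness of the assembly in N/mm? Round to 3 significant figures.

k_A = Gd⁴/(8D³N_a) = (78.6×10³)(1.79⁴)/(8·17.7³·5) = 3.6379 N/mm
Series: 1/k_eq = 1/3.6379 + 1/24 = 0.31655; k_eq = 3.1591 N/mm

3.16 N/mm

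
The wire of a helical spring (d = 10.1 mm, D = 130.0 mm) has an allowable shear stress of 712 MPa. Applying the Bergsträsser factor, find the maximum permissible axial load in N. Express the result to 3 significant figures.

2010 N

C = D/d = 130.0/10.1 = 12.8713
K_B = (4C+2)/(4C−3) = 53.485/48.485 = 1.1031
τ_max = K·8FD/(πd³) → F_max = τ_allow·πd³/(8DK)
F_max = 712·π·10.1³/(8·130.0·1.1031) = 2.3046e+06/1147.2 = 2008.8 N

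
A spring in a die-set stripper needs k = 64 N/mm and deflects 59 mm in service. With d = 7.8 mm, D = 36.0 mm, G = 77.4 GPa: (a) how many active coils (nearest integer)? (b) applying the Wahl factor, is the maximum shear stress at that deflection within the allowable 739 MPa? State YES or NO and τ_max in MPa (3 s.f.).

(a) 12 coils; (b) NO, τ_max = 977 MPa

N_a = Gd⁴/(8D³k) = (77.4×10³)(7.8⁴)/(8·36.0³·64) = 11.99 → N_a = 12
Actual rate k = Gd⁴/(8D³·12) = 63.965 N/mm
Working load F = kδ = 63.965·59 = 3773.9 N
C = 36.0/7.8 = 4.6154; K_W = (4C−1)/(4C−4)+0.615/C = 1.3407
τ_max = K_W·8FD/(πd³) = 1.3407·729.04 = 977.42 MPa
τ_max > 739 MPa → exceeds allowable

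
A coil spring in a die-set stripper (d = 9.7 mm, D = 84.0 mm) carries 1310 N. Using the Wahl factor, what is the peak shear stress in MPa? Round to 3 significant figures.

Spring index C = D/d = 84.0/9.7 = 8.6598
K_W = (4C−1)/(4C−4) + 0.615/C = 33.639/30.639 + 0.0710 = 1.1689
τ₀ = 8FD/(πd³) = 8·1310·84.0/(π·9.7³) = 880320/2867.2 = 307.03 MPa
τ_max = K·τ₀ = 1.1689 × 307.03 = 358.89 MPa

359 MPa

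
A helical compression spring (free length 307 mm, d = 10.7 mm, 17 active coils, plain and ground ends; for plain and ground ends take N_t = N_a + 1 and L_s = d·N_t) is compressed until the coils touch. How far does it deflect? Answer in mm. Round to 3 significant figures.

114 mm

N_t = 18; L_s = 10.7·18 = 192.6 mm
δ_solid = L₀ − L_s = 307 − 192.6 = 114.4 mm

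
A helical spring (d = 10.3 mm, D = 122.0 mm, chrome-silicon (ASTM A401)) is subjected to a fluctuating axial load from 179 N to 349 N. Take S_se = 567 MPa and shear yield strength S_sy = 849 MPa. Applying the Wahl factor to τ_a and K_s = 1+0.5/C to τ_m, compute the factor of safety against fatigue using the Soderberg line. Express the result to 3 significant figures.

7.15

C = D/d = 122.0/10.3 = 11.8447; K_W = (4C−1)/(4C−4)+0.615/C = 1.1211; K_s = 1+0.5/C = 1.0422
F_a = (F_max−F_min)/2 = 85 N; F_m = (F_max+F_min)/2 = 264 N
τ_a = K_W·8F_aD/(πd³) = 1.1211 × 24.166 = 27.092 MPa
τ_m = K_s·8F_mD/(πd³) = 1.0422 × 75.057 = 78.226 MPa
Soderberg: 1/n_f = τ_a/S_se + τ_m/S_sy = 27.092/567 + 78.226/849 = 0.04778 + 0.09214 = 0.13992
n_f = 1/0.13992 = 7.147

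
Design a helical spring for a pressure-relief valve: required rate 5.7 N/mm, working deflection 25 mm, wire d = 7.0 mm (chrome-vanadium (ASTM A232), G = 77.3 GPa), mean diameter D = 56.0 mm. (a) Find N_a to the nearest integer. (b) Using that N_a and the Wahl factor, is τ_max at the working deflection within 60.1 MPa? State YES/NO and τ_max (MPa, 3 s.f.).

(a) 23 coils; (b) NO, τ_max = 70.7 MPa

N_a = Gd⁴/(8D³k) = (77.3×10³)(7.0⁴)/(8·56.0³·5.7) = 23.18 → N_a = 23
Actual rate k = Gd⁴/(8D³·23) = 5.7437 N/mm
Working load F = kδ = 5.7437·25 = 143.59 N
C = 56.0/7.0 = 8.0000; K_W = (4C−1)/(4C−4)+0.615/C = 1.1840
τ_max = K_W·8FD/(πd³) = 1.1840·59.699 = 70.684 MPa
τ_max > 60.1 MPa → exceeds allowable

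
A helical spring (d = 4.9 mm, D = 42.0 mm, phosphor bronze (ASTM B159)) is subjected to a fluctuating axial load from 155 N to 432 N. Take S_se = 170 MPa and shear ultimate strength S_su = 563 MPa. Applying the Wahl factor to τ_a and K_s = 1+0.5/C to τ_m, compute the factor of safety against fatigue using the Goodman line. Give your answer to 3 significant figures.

C = D/d = 42.0/4.9 = 8.5714; K_W = (4C−1)/(4C−4)+0.615/C = 1.1708; K_s = 1+0.5/C = 1.0583
F_a = (F_max−F_min)/2 = 138.5 N; F_m = (F_max+F_min)/2 = 293.5 N
τ_a = K_W·8F_aD/(πd³) = 1.1708 × 125.91 = 147.41 MPa
τ_m = K_s·8F_mD/(πd³) = 1.0583 × 266.81 = 282.38 MPa
Goodman: 1/n_f = τ_a/S_se + τ_m/S_su = 147.41/170 + 282.38/563 = 0.86714 + 0.50156 = 1.3687
n_f = 1/1.3687 = 0.7306

0.731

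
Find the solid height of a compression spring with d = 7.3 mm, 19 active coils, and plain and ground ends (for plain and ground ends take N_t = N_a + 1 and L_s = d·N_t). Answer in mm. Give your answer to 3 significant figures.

plain and ground ends: N_t = N_a + 1 = 19 + 1 = 20
L_s = d·N_t = 7.3 × 20 = 146 mm

146 mm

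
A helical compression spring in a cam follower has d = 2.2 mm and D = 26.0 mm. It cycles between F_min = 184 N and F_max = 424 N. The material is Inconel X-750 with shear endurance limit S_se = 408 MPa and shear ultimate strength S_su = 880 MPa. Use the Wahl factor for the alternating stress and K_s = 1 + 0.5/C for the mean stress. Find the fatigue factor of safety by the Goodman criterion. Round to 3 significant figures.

0.233

C = D/d = 26.0/2.2 = 11.8182; K_W = (4C−1)/(4C−4)+0.615/C = 1.1214; K_s = 1+0.5/C = 1.0423
F_a = (F_max−F_min)/2 = 120 N; F_m = (F_max+F_min)/2 = 304 N
τ_a = K_W·8F_aD/(πd³) = 1.1214 × 746.15 = 836.71 MPa
τ_m = K_s·8F_mD/(πd³) = 1.0423 × 1890.2 = 1970.2 MPa
Goodman: 1/n_f = τ_a/S_se + τ_m/S_su = 836.71/408 + 1970.2/880 = 2.05076 + 2.23889 = 4.2896
n_f = 1/4.2896 = 0.2331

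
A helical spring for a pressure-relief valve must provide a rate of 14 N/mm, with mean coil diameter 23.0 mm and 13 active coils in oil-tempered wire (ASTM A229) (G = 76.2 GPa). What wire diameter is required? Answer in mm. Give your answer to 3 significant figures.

3.90 mm

d = (8D³N_a·k / G)^(1/4) = (8·23.0³·13·14 / (76.2×10³))^0.25
  = (232.48)^0.25 = 3.9048 mm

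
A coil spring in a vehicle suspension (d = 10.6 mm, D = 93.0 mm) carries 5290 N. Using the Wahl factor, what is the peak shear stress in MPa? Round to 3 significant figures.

1230 MPa

Spring index C = D/d = 93.0/10.6 = 8.7736
K_W = (4C−1)/(4C−4) + 0.615/C = 34.094/31.094 + 0.0701 = 1.1666
τ₀ = 8FD/(πd³) = 8·5290·93.0/(π·10.6³) = 3.93576e+06/3741.7 = 1051.9 MPa
τ_max = K·τ₀ = 1.1666 × 1051.9 = 1227.1 MPa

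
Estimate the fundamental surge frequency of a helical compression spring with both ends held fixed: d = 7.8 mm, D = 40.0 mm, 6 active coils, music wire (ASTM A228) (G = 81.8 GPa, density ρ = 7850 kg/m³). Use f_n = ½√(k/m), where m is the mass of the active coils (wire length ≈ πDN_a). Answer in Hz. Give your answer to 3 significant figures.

k = Gd⁴/(8D³N_a) = (81.8×10³)(7.8⁴)/(8·40.0³·6) = 98.562 N/mm = 98562 N/m
Wire length L = πDN_a = π·40.0·6 = 753.98 mm
m = ρ·(πd²/4)·L = 7850 × 47.784×10⁻⁶ m² × 0.75398 m = 0.28282 kg
f_n = ½√(k/m) = 0.5·√(98562/0.28282) = 0.5·√(3.485e+05) = 295.17 Hz

295 Hz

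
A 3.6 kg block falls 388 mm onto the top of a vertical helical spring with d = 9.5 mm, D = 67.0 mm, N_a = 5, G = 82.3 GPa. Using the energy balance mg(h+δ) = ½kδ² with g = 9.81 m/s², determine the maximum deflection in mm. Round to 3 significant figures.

22.8 mm

k = Gd⁴/(8D³N_a) = (82.3×10³)(9.5⁴)/(8·67.0³·5) = 55.72 N/mm
W = mg = 3.6 × 9.81 = 35.316 N
½kδ² − Wδ − Wh = 0 → δ = (W + √(W² + 2kWh))/k
δ = (35.316 + √(1247.2 + 1.52701e+06))/55.72 = (35.316 + 1236.2)/55.72 = 22.82 mm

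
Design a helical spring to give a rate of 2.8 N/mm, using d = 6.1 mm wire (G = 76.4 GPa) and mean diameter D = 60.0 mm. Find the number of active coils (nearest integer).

22

N_a = Gd⁴/(8D³k) = (76.4×10³ × 6.1⁴)/(8 × 60.0³ × 2.8)
    = 1.05782e+08 / 4.8384e+06 = 21.86 → 22 coils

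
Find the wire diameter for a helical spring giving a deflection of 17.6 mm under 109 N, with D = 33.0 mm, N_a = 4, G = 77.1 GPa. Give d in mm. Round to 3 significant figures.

3.10 mm

Required rate k = F/δ = 109/17.6 = 6.1932 N/mm
d = (8D³N_a·k / G)^(1/4) = (8·33.0³·4·6.1932 / (77.1×10³))^0.25
  = (92.374)^0.25 = 3.1002 mm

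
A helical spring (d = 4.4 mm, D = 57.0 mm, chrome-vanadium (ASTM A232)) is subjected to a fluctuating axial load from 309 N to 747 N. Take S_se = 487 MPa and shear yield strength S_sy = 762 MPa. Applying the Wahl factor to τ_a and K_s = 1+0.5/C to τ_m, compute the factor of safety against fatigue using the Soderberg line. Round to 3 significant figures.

C = D/d = 57.0/4.4 = 12.9545; K_W = (4C−1)/(4C−4)+0.615/C = 1.1102; K_s = 1+0.5/C = 1.0386
F_a = (F_max−F_min)/2 = 219 N; F_m = (F_max+F_min)/2 = 528 N
τ_a = K_W·8F_aD/(πd³) = 1.1102 × 373.17 = 414.29 MPa
τ_m = K_s·8F_mD/(πd³) = 1.0386 × 899.69 = 934.41 MPa
Soderberg: 1/n_f = τ_a/S_se + τ_m/S_sy = 414.29/487 + 934.41/762 = 0.85070 + 1.22626 = 2.077
n_f = 1/2.077 = 0.4815

0.481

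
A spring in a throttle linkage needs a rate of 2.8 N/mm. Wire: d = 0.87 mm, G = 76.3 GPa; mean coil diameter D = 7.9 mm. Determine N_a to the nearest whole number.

N_a = Gd⁴/(8D³k) = (76.3×10³ × 0.87⁴)/(8 × 7.9³ × 2.8)
    = 43712.1 / 11044.1 = 3.958 → 4 coils

4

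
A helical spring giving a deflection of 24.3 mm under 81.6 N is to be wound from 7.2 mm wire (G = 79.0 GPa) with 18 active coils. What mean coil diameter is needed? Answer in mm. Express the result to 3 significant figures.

76.0 mm

Required rate k = F/δ = 81.6/24.3 = 3.358 N/mm
D = (Gd⁴/(8N_a·k))^(1/3) = (79.0×10³·7.2⁴/(8·18·3.358))^(1/3)
  = (439047)^(1/3) = 76.0041 mm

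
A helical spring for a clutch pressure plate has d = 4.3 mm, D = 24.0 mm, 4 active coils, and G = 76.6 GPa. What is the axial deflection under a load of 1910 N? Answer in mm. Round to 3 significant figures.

k = Gd⁴/(8D³N_a) = (76.6×10³)(4.3⁴)/(8·24.0³·4) = 59.2 N/mm
δ = F/k = 1910 / 59.2 = 32.264 mm

32.3 mm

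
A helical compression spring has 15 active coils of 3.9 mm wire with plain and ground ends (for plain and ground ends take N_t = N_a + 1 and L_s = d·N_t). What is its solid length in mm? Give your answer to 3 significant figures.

62.4 mm

plain and ground ends: N_t = N_a + 1 = 15 + 1 = 16
L_s = d·N_t = 3.9 × 16 = 62.4 mm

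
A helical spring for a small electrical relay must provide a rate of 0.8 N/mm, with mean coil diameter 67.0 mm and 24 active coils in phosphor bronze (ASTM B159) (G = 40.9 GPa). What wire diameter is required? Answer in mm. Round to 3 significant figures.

5.80 mm

d = (8D³N_a·k / G)^(1/4) = (8·67.0³·24·0.8 / (40.9×10³))^0.25
  = (1129.5)^0.25 = 5.7973 mm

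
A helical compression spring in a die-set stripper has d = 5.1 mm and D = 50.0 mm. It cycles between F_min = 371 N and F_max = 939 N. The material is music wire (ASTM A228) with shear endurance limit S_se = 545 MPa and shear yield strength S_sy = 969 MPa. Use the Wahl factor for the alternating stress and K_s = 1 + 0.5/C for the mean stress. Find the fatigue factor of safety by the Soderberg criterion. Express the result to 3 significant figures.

C = D/d = 50.0/5.1 = 9.8039; K_W = (4C−1)/(4C−4)+0.615/C = 1.1479; K_s = 1+0.5/C = 1.0510
F_a = (F_max−F_min)/2 = 284 N; F_m = (F_max+F_min)/2 = 655 N
τ_a = K_W·8F_aD/(πd³) = 1.1479 × 272.6 = 312.92 MPa
τ_m = K_s·8F_mD/(πd³) = 1.0510 × 628.7 = 660.76 MPa
Soderberg: 1/n_f = τ_a/S_se + τ_m/S_sy = 312.92/545 + 660.76/969 = 0.57416 + 0.68190 = 1.2561
n_f = 1/1.2561 = 0.7961

0.796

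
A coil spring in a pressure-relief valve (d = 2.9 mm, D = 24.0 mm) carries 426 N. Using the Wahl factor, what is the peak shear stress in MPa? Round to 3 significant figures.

Spring index C = D/d = 24.0/2.9 = 8.2759
K_W = (4C−1)/(4C−4) + 0.615/C = 32.103/29.103 + 0.0743 = 1.1774
τ₀ = 8FD/(πd³) = 8·426·24.0/(π·2.9³) = 81792/76.62 = 1067.5 MPa
τ_max = K·τ₀ = 1.1774 × 1067.5 = 1256.9 MPa

1260 MPa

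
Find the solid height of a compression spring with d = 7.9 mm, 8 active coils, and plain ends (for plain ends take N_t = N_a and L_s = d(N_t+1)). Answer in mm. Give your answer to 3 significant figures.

plain ends: N_t = N_a = 8
L_s = d·(N_t+1) = 7.9 × 9 = 71.1 mm

71.1 mm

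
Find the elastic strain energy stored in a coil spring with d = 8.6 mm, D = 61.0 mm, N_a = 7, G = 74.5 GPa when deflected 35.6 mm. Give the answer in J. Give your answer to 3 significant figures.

k = Gd⁴/(8D³N_a) = (74.5×10³)(8.6⁴)/(8·61.0³·7) = 32.061 N/mm
U = ½kδ² = 0.5 × 32.061 × 35.6² = 20316 N·mm = 20.316 J

20.3 J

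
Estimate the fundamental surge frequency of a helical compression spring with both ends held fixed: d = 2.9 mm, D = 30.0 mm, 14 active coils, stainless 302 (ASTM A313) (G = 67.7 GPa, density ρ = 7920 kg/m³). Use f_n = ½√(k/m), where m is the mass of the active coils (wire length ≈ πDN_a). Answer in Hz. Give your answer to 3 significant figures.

75.7 Hz

k = Gd⁴/(8D³N_a) = (67.7×10³)(2.9⁴)/(8·30.0³·14) = 1.5834 N/mm = 1583.4 N/m
Wire length L = πDN_a = π·30.0·14 = 1319.5 mm
m = ρ·(πd²/4)·L = 7920 × 6.6052×10⁻⁶ m² × 1.3195 m = 0.069026 kg
f_n = ½√(k/m) = 0.5·√(1583.4/0.069026) = 0.5·√(22940) = 75.729 Hz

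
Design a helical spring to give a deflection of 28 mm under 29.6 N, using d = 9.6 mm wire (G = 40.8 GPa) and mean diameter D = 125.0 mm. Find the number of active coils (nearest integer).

Required rate k = F/δ = 29.6/28 = 1.0571 N/mm
N_a = Gd⁴/(8D³k) = (40.8×10³ × 9.6⁴)/(8 × 125.0³ × 1.0571)
    = 3.46533e+08 / 1.65179e+07 = 20.98 → 21 coils

21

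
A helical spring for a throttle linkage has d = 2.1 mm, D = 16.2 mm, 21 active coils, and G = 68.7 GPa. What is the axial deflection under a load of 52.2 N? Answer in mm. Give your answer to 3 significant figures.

27.9 mm

k = Gd⁴/(8D³N_a) = (68.7×10³)(2.1⁴)/(8·16.2³·21) = 1.8706 N/mm
δ = F/k = 52.2 / 1.8706 = 27.906 mm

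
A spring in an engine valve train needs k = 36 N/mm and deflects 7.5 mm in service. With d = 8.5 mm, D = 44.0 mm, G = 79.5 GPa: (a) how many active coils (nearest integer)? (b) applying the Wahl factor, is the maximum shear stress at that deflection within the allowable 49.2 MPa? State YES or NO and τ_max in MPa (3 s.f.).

N_a = Gd⁴/(8D³k) = (79.5×10³)(8.5⁴)/(8·44.0³·36) = 16.92 → N_a = 17
Actual rate k = Gd⁴/(8D³·17) = 35.822 N/mm
Working load F = kδ = 35.822·7.5 = 268.66 N
C = 44.0/8.5 = 5.1765; K_W = (4C−1)/(4C−4)+0.615/C = 1.2984
τ_max = K_W·8FD/(πd³) = 1.2984·49.017 = 63.642 MPa
τ_max > 49.2 MPa → exceeds allowable

(a) 17 coils; (b) NO, τ_max = 63.6 MPa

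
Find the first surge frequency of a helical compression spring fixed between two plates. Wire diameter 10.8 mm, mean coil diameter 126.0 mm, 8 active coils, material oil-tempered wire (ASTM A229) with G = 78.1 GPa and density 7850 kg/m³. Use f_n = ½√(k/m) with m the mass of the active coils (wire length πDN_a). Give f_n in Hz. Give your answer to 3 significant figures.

30.2 Hz

k = Gd⁴/(8D³N_a) = (78.1×10³)(10.8⁴)/(8·126.0³·8) = 8.2995 N/mm = 8299.5 N/m
Wire length L = πDN_a = π·126.0·8 = 3166.7 mm
m = ρ·(πd²/4)·L = 7850 × 91.609×10⁻⁶ m² × 3.1667 m = 2.2773 kg
f_n = ½√(k/m) = 0.5·√(8299.5/2.2773) = 0.5·√(3644.5) = 30.185 Hz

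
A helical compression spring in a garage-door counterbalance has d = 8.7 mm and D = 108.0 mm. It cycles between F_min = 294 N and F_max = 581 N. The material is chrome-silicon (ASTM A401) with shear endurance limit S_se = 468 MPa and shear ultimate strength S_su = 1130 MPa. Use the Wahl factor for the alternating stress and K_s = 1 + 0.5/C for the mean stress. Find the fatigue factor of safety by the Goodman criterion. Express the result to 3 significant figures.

C = D/d = 108.0/8.7 = 12.4138; K_W = (4C−1)/(4C−4)+0.615/C = 1.1153; K_s = 1+0.5/C = 1.0403
F_a = (F_max−F_min)/2 = 143.5 N; F_m = (F_max+F_min)/2 = 437.5 N
τ_a = K_W·8F_aD/(πd³) = 1.1153 × 59.932 = 66.839 MPa
τ_m = K_s·8F_mD/(πd³) = 1.0403 × 182.72 = 190.08 MPa
Goodman: 1/n_f = τ_a/S_se + τ_m/S_su = 66.839/468 + 190.08/1130 = 0.14282 + 0.16821 = 0.31103
n_f = 1/0.31103 = 3.215

3.22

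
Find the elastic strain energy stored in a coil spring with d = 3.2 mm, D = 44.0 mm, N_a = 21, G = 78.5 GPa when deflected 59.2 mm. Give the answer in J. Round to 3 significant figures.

1.01 J

k = Gd⁴/(8D³N_a) = (78.5×10³)(3.2⁴)/(8·44.0³·21) = 0.57518 N/mm
U = ½kδ² = 0.5 × 0.57518 × 59.2² = 1007.9 N·mm = 1.0079 J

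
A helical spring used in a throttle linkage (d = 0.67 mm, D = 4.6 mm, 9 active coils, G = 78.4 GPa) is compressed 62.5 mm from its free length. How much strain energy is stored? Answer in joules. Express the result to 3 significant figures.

k = Gd⁴/(8D³N_a) = (78.4×10³)(0.67⁴)/(8·4.6³·9) = 2.2543 N/mm
U = ½kδ² = 0.5 × 2.2543 × 62.5² = 4402.9 N·mm = 4.4029 J

4.40 J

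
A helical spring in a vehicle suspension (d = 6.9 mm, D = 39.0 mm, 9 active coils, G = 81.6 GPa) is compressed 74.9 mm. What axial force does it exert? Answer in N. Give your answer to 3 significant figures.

k = Gd⁴/(8D³N_a) = (81.6×10³)(6.9⁴)/(8·39.0³·9) = 43.307 N/mm
F = k·δ = 43.307 × 74.9 = 3243.7 N

3240 N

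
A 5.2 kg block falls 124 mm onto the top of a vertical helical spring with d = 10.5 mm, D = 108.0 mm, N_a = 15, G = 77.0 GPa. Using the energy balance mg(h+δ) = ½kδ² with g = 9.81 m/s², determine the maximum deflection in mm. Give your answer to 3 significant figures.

k = Gd⁴/(8D³N_a) = (77.0×10³)(10.5⁴)/(8·108.0³·15) = 6.1915 N/mm
W = mg = 5.2 × 9.81 = 51.012 N
½kδ² − Wδ − Wh = 0 → δ = (W + √(W² + 2kWh))/k
δ = (51.012 + √(2602.2 + 78328.4))/6.1915 = (51.012 + 284.48)/6.1915 = 54.186 mm

54.2 mm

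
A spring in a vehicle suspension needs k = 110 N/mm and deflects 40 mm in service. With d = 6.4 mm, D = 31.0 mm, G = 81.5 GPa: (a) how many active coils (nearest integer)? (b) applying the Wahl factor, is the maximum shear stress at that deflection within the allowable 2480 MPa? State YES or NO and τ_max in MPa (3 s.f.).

(a) 5 coils; (b) YES, τ_max = 1830 MPa

N_a = Gd⁴/(8D³k) = (81.5×10³)(6.4⁴)/(8·31.0³·110) = 5.216 → N_a = 5
Actual rate k = Gd⁴/(8D³·5) = 114.74 N/mm
Working load F = kδ = 114.74·40 = 4589.8 N
C = 31.0/6.4 = 4.8438; K_W = (4C−1)/(4C−4)+0.615/C = 1.3221
τ_max = K_W·8FD/(πd³) = 1.3221·1382.1 = 1827.3 MPa
τ_max ≤ 2480 MPa → acceptable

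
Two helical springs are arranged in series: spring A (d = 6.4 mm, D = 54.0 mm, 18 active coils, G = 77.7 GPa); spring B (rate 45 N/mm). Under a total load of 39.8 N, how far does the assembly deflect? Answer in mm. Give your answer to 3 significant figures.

7.81 mm

k_A = Gd⁴/(8D³N_a) = (77.7×10³)(6.4⁴)/(8·54.0³·18) = 5.7491 N/mm
Series: 1/k_eq = 1/5.7491 + 1/45 = 0.19616; k_eq = 5.0978 N/mm
δ = F/k_eq = 39.8/5.0978 = 7.8073 mm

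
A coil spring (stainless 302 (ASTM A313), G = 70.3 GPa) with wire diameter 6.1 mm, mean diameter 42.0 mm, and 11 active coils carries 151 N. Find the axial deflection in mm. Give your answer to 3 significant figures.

10.1 mm

k = Gd⁴/(8D³N_a) = (70.3×10³)(6.1⁴)/(8·42.0³·11) = 14.929 N/mm
δ = F/k = 151 / 14.929 = 10.114 mm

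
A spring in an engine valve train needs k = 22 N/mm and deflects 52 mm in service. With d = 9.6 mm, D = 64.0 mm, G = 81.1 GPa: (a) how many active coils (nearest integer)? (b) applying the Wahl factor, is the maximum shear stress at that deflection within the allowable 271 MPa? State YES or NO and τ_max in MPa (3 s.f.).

N_a = Gd⁴/(8D³k) = (81.1×10³)(9.6⁴)/(8·64.0³·22) = 14.93 → N_a = 15
Actual rate k = Gd⁴/(8D³·15) = 21.897 N/mm
Working load F = kδ = 21.897·52 = 1138.6 N
C = 64.0/9.6 = 6.6667; K_W = (4C−1)/(4C−4)+0.615/C = 1.2246
τ_max = K_W·8FD/(πd³) = 1.2246·209.75 = 256.86 MPa
τ_max ≤ 271 MPa → acceptable

(a) 15 coils; (b) YES, τ_max = 257 MPa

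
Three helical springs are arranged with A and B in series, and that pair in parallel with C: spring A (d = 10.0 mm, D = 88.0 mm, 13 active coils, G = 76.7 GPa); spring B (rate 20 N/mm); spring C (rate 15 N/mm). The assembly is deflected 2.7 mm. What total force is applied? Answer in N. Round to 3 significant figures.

k_A = Gd⁴/(8D³N_a) = (76.7×10³)(10.0⁴)/(8·88.0³·13) = 10.822 N/mm
Springs A,B series: k_AB = 1/(1/10.822+1/20) = 7.0223 N/mm; parallel with C: k_eq = 7.0223+15 = 22.022 N/mm
F = k_eq·δ = 22.022·2.7 = 59.46 N

59.5 N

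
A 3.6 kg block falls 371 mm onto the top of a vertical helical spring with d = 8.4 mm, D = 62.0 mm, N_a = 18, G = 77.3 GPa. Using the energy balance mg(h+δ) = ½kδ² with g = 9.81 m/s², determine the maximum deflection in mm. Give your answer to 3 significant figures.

k = Gd⁴/(8D³N_a) = (77.3×10³)(8.4⁴)/(8·62.0³·18) = 11.214 N/mm
W = mg = 3.6 × 9.81 = 35.316 N
½kδ² − Wδ − Wh = 0 → δ = (W + √(W² + 2kWh))/k
δ = (35.316 + √(1247.2 + 293856))/11.214 = (35.316 + 543.23)/11.214 = 51.592 mm

51.6 mm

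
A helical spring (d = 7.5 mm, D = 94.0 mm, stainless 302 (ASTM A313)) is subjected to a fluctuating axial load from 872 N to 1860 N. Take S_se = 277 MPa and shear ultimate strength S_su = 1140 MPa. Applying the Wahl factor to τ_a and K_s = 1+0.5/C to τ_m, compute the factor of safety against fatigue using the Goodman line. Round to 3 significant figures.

C = D/d = 94.0/7.5 = 12.5333; K_W = (4C−1)/(4C−4)+0.615/C = 1.1141; K_s = 1+0.5/C = 1.0399
F_a = (F_max−F_min)/2 = 494 N; F_m = (F_max+F_min)/2 = 1366 N
τ_a = K_W·8F_aD/(πd³) = 1.1141 × 280.29 = 312.27 MPa
τ_m = K_s·8F_mD/(πd³) = 1.0399 × 775.06 = 805.98 MPa
Goodman: 1/n_f = τ_a/S_se + τ_m/S_su = 312.27/277 + 805.98/1140 = 1.12734 + 0.70700 = 1.8343
n_f = 1/1.8343 = 0.5452

0.545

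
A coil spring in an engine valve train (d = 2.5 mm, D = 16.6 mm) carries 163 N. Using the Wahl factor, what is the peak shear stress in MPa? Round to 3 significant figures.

540 MPa

Spring index C = D/d = 16.6/2.5 = 6.6400
K_W = (4C−1)/(4C−4) + 0.615/C = 25.560/22.560 + 0.0926 = 1.2256
τ₀ = 8FD/(πd³) = 8·163·16.6/(π·2.5³) = 21646.4/49.087 = 440.98 MPa
τ_max = K·τ₀ = 1.2256 × 440.98 = 540.46 MPa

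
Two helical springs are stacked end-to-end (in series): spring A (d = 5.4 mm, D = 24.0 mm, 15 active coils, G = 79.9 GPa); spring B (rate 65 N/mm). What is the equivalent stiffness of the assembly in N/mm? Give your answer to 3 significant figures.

k_A = Gd⁴/(8D³N_a) = (79.9×10³)(5.4⁴)/(8·24.0³·15) = 40.955 N/mm
Series: 1/k_eq = 1/40.955 + 1/65 = 0.039802; k_eq = 25.125 N/mm

25.1 N/mm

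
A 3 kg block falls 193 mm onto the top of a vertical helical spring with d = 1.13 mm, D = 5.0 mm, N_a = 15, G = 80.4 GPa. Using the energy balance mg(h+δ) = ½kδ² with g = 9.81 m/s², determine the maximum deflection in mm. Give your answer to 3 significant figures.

39.6 mm

k = Gd⁴/(8D³N_a) = (80.4×10³)(1.13⁴)/(8·5.0³·15) = 8.7393 N/mm
W = mg = 3 × 9.81 = 29.43 N
½kδ² − Wδ − Wh = 0 → δ = (W + √(W² + 2kWh))/k
δ = (29.43 + √(866.12 + 99278.7))/8.7393 = (29.43 + 316.46)/8.7393 = 39.578 mm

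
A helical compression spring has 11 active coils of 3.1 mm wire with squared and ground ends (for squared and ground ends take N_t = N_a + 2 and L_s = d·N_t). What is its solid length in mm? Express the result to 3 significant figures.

squared and ground ends: N_t = N_a + 2 = 11 + 2 = 13
L_s = d·N_t = 3.1 × 13 = 40.3 mm

40.3 mm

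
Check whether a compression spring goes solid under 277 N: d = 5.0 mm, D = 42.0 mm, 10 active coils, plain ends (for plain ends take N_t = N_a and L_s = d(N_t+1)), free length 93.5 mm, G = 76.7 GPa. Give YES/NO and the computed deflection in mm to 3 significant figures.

k = Gd⁴/(8D³N_a) = (76.7×10³)(5.0⁴)/(8·42.0³·10) = 8.0879 N/mm
N_t = 10; L_s = 5.0·11 = 55 mm; δ_solid = L₀ − L_s = 93.5 − 55 = 38.5 mm
δ = F/k = 277/8.0879 = 34.249 mm
δ < δ_solid → spring does not go solid

NO, δ = 34.2 mm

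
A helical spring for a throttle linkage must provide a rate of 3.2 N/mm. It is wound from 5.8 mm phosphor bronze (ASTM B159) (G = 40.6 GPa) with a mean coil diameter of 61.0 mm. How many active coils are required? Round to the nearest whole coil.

N_a = Gd⁴/(8D³k) = (40.6×10³ × 5.8⁴)/(8 × 61.0³ × 3.2)
    = 4.5945e+07 / 5.81071e+06 = 7.907 → 8 coils

8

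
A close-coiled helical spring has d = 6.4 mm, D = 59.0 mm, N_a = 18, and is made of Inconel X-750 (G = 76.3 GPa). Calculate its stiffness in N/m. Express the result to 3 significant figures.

4330 N/m

k = Gd⁴/(8D³N_a) = (76.3×10³ × 6.4⁴) / (8 × 59.0³ × 18)
  = 1.2801e+08 / 2.95746e+07 = 4.3284 N/mm = 4328.4 N/m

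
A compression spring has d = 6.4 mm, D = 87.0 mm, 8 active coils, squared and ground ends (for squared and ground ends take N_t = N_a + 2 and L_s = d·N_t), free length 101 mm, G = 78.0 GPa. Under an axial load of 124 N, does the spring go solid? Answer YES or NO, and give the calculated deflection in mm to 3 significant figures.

k = Gd⁴/(8D³N_a) = (78.0×10³)(6.4⁴)/(8·87.0³·8) = 3.1051 N/mm
N_t = 10; L_s = 6.4·10 = 64 mm; δ_solid = L₀ − L_s = 101 − 64 = 37 mm
δ = F/k = 124/3.1051 = 39.934 mm
δ ≥ δ_solid → spring goes solid

YES, δ = 39.9 mm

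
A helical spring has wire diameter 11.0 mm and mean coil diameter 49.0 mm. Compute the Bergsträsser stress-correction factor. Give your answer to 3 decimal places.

1.337

C = D/d = 49.0/11.0 = 4.4545
K_B = (4C+2)/(4C−3) = 19.818/14.818 = 1.3374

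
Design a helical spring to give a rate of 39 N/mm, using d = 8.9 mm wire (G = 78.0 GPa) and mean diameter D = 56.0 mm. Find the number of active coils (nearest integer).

9

N_a = Gd⁴/(8D³k) = (78.0×10³ × 8.9⁴)/(8 × 56.0³ × 39)
    = 4.89389e+08 / 5.47922e+07 = 8.932 → 9 coils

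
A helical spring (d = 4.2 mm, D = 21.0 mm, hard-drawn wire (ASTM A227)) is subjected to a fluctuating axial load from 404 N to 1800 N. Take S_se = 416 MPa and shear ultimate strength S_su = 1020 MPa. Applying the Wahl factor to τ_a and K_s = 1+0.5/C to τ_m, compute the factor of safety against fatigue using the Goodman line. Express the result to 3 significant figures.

C = D/d = 21.0/4.2 = 5.0000; K_W = (4C−1)/(4C−4)+0.615/C = 1.3105; K_s = 1+0.5/C = 1.1000
F_a = (F_max−F_min)/2 = 698 N; F_m = (F_max+F_min)/2 = 1102 N
τ_a = K_W·8F_aD/(πd³) = 1.3105 × 503.81 = 660.24 MPa
τ_m = K_s·8F_mD/(πd³) = 1.1000 × 795.41 = 874.96 MPa
Goodman: 1/n_f = τ_a/S_se + τ_m/S_su = 660.24/416 + 874.96/1020 = 1.58712 + 0.85780 = 2.4449
n_f = 1/2.4449 = 0.409

0.409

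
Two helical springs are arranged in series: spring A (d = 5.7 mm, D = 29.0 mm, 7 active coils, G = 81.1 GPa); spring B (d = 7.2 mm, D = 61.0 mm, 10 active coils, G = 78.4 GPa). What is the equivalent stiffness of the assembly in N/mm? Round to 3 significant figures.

9.79 N/mm

k_A = Gd⁴/(8D³N_a) = (81.1×10³)(5.7⁴)/(8·29.0³·7) = 62.681 N/mm
k_B = Gd⁴/(8D³N_a) = (78.4×10³)(7.2⁴)/(8·61.0³·10) = 11.603 N/mm
Series: 1/k_eq = 1/62.681 + 1/11.603 = 0.10214; k_eq = 9.7906 N/mm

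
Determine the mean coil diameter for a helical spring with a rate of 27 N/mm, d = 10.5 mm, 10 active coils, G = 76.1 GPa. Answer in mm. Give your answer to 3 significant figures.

D = (Gd⁴/(8N_a·k))^(1/3) = (76.1×10³·10.5⁴/(8·10·27))^(1/3)
  = (428241)^(1/3) = 75.3754 mm

75.4 mm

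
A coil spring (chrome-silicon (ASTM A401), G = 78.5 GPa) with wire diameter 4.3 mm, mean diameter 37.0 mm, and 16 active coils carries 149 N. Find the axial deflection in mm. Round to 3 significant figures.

k = Gd⁴/(8D³N_a) = (78.5×10³)(4.3⁴)/(8·37.0³·16) = 4.1393 N/mm
δ = F/k = 149 / 4.1393 = 35.996 mm

36.0 mm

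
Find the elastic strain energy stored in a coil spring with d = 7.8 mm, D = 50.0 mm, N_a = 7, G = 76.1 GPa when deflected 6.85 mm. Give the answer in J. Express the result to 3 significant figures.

k = Gd⁴/(8D³N_a) = (76.1×10³)(7.8⁴)/(8·50.0³·7) = 40.241 N/mm
U = ½kδ² = 0.5 × 40.241 × 6.85² = 944.1 N·mm = 0.9441 J

0.944 J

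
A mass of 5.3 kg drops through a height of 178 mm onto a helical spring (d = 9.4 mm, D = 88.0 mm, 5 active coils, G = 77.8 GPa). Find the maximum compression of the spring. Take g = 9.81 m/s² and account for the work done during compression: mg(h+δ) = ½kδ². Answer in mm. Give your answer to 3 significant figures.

31.2 mm

k = Gd⁴/(8D³N_a) = (77.8×10³)(9.4⁴)/(8·88.0³·5) = 22.283 N/mm
W = mg = 5.3 × 9.81 = 51.993 N
½kδ² − Wδ − Wh = 0 → δ = (W + √(W² + 2kWh))/k
δ = (51.993 + √(2703.3 + 412456))/22.283 = (51.993 + 644.33)/22.283 = 31.248 mm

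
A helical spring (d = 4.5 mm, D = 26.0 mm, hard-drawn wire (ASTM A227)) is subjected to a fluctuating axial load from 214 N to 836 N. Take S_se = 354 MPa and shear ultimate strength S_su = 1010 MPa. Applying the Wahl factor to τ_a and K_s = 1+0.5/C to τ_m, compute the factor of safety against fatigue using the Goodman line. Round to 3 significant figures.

C = D/d = 26.0/4.5 = 5.7778; K_W = (4C−1)/(4C−4)+0.615/C = 1.2634; K_s = 1+0.5/C = 1.0865
F_a = (F_max−F_min)/2 = 311 N; F_m = (F_max+F_min)/2 = 525 N
τ_a = K_W·8F_aD/(πd³) = 1.2634 × 225.96 = 285.49 MPa
τ_m = K_s·8F_mD/(πd³) = 1.0865 × 381.45 = 414.46 MPa
Goodman: 1/n_f = τ_a/S_se + τ_m/S_su = 285.49/354 + 414.46/1010 = 0.80646 + 0.41035 = 1.2168
n_f = 1/1.2168 = 0.8218

0.822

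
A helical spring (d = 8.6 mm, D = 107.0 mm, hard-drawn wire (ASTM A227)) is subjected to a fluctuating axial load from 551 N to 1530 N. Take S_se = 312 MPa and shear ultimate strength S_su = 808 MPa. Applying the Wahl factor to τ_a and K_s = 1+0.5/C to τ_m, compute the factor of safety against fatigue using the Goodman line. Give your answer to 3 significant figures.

0.756

C = D/d = 107.0/8.6 = 12.4419; K_W = (4C−1)/(4C−4)+0.615/C = 1.1150; K_s = 1+0.5/C = 1.0402
F_a = (F_max−F_min)/2 = 489.5 N; F_m = (F_max+F_min)/2 = 1040.5 N
τ_a = K_W·8F_aD/(πd³) = 1.1150 × 209.69 = 233.8 MPa
τ_m = K_s·8F_mD/(πd³) = 1.0402 × 445.73 = 463.64 MPa
Goodman: 1/n_f = τ_a/S_se + τ_m/S_su = 233.8/312 + 463.64/808 = 0.74936 + 0.57381 = 1.3232
n_f = 1/1.3232 = 0.7558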